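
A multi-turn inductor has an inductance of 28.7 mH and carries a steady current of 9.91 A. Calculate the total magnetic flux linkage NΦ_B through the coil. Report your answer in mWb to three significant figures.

From L = NΦ_B/I, the flux linkage is NΦ_B = LI.
NΦ_B = (2.870×10^-2 H)(9.91 A) = 0.2844 Wb.

NΦ_B ≈ 284 mWb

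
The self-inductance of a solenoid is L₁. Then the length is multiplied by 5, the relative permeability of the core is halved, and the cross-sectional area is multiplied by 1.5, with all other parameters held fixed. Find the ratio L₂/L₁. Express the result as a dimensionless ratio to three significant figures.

L₂/L₁ = 0.150

For a solenoid, L ∝ μᵣN²A/ℓ.
L₂/L₁ = (5)^-1 × (0.5) × (1.5) = 0.150.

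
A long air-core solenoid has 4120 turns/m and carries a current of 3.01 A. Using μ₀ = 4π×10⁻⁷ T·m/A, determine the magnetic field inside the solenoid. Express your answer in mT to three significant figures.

Inside a long solenoid, B = μ₀nI.
B = (4π×10⁻⁷)(4.120×10^3 m⁻¹)(3.01 A) = 1.558×10^-2 T.

B ≈ 15.6 mT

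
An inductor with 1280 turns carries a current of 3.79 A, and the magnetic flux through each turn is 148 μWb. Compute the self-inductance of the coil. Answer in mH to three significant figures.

L ≈ 50.0 mH

Self-inductance is defined by L = NΦ_B/I (flux linkage over current).
L = (1280)(1.480×10^-4 Wb)/(3.79 A) = 4.998×10^-2 H.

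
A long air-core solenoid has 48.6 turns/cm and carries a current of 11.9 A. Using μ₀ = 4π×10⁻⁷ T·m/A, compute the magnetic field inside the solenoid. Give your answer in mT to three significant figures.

Inside a long solenoid, B = μ₀nI.
B = (4π×10⁻⁷)(4.860×10^3 m⁻¹)(11.9 A) = 7.268×10^-2 T.

B ≈ 72.7 mT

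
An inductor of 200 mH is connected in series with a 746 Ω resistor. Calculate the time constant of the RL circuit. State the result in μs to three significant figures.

τ = L/R = (0.2 H)/(746 Ω) = 2.681×10^-4 s.

τ ≈ 268 μs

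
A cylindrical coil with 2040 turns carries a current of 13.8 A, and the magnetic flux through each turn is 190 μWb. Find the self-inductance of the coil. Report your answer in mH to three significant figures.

Self-inductance is defined by L = NΦ_B/I (flux linkage over current).
L = (2040)(1.900×10^-4 Wb)/(13.8 A) = 2.809×10^-2 H.

L ≈ 28.1 mH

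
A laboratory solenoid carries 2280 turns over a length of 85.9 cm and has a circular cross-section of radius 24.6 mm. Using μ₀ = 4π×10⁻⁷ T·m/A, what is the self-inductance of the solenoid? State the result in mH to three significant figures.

A = πr² = π(2.460×10^-2 m)² = 1.901×10^-3 m².
For a long solenoid, L = μ₀N²A/ℓ.
L = (4π×10⁻⁷)(2280)²(1.901×10^-3)/(0.859 m) = 1.446×10^-2 H.

L ≈ 14.5 mH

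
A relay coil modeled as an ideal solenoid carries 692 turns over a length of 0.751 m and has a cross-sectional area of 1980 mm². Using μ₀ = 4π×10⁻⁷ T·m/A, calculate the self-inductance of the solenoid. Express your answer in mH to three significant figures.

L ≈ 1.59 mH

A = 1980 mm² = 1.980×10^-3 m².
For a long solenoid, L = μ₀N²A/ℓ.
L = (4π×10⁻⁷)(692)²(1.980×10^-3)/(0.751 m) = 1.587×10^-3 H.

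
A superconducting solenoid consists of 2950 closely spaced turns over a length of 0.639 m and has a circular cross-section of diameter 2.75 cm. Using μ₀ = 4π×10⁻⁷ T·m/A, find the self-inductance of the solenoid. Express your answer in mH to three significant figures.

A = π(d/2)² = π(1.375×10^-2 m)² = 5.940×10^-4 m².
For a long solenoid, L = μ₀N²A/ℓ.
L = (4π×10⁻⁷)(2950)²(5.940×10^-4)/(0.639 m) = 1.017×10^-2 H.

L ≈ 10.2 mH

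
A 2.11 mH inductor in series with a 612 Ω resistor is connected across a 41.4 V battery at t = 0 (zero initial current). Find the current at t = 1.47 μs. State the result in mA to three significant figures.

I ≈ 23.5 mA

τ = L/R = 2.110×10^-3/612 = 3.448×10^-6 s; final current I_∞ = ε/R = 41.4/612 = 6.7647×10^-2 A.
I(t) = I_∞(1 − e^(−t/τ)) with t/τ = 0.426.
I = (6.7647×10^-2)(1 − e^(−0.426)) = 2.348×10^-2 A.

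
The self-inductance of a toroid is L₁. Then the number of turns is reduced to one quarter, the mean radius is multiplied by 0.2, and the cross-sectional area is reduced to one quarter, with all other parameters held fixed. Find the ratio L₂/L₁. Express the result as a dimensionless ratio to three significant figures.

L₂/L₁ = 0.0781

For a toroid, L ∝ μᵣN²A/R.
L₂/L₁ = (0.25)^2 × (0.2)^-1 × (0.25) = 0.0781.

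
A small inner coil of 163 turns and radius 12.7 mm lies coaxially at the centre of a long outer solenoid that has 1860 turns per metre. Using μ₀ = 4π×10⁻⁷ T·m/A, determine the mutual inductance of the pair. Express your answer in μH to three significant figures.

M ≈ 193 μH

The outer solenoid produces a uniform field B₁ = μ₀n₁I₁ across the inner coil,
so the flux linkage is N₂Φ = N₂B₁A₂ = μ₀n₁N₂A₂·I₁, giving M = μ₀n₁N₂A₂.
A₂ = πr² = π(1.270×10^-2 m)² = 5.067×10^-4 m².
M = (4π×10⁻⁷)(1860)(163)(5.067×10^-4) = 1.930×10^-4 H.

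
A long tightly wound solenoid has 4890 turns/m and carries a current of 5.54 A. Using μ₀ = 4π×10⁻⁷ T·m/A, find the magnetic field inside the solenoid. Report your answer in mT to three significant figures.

Inside a long solenoid, B = μ₀nI.
B = (4π×10⁻⁷)(4.890×10^3 m⁻¹)(5.54 A) = 3.404×10^-2 T.

B ≈ 34.0 mT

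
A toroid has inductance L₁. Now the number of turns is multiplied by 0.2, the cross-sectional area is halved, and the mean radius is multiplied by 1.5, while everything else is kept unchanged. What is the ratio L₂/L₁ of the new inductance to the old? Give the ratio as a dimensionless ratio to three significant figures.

For a toroid, L ∝ μᵣN²A/R.
L₂/L₁ = (0.2)^2 × (0.5) × (1.5)^-1 = 0.0133.

L₂/L₁ = 0.0133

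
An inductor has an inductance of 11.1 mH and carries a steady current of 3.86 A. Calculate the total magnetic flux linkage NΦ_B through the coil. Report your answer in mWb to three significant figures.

From L = NΦ_B/I, the flux linkage is NΦ_B = LI.
NΦ_B = (1.110×10^-2 H)(3.86 A) = 4.2846×10^-2 Wb.

NΦ_B ≈ 42.8 mWb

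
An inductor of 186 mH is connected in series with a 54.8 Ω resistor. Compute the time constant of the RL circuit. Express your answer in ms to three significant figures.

τ ≈ 3.39 ms

τ = L/R = (0.186 H)/(54.8 Ω) = 3.394×10^-3 s.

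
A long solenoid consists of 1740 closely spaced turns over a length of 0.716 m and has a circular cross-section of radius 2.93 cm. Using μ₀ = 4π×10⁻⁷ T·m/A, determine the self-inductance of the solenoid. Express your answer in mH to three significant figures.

L ≈ 14.3 mH

A = πr² = π(2.930×10^-2 m)² = 2.697×10^-3 m².
For a long solenoid, L = μ₀N²A/ℓ.
L = (4π×10⁻⁷)(1740)²(2.697×10^-3)/(0.716 m) = 1.433×10^-2 H.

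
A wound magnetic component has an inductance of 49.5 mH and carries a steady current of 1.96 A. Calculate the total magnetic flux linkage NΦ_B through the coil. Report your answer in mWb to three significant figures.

NΦ_B ≈ 97.0 mWb

From L = NΦ_B/I, the flux linkage is NΦ_B = LI.
NΦ_B = (4.950×10^-2 H)(1.96 A) = 9.702×10^-2 Wb.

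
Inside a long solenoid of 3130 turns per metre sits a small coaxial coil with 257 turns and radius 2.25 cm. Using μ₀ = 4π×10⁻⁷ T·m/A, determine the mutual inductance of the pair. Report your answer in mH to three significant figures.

The outer solenoid produces a uniform field B₁ = μ₀n₁I₁ across the inner coil,
so the flux linkage is N₂Φ = N₂B₁A₂ = μ₀n₁N₂A₂·I₁, giving M = μ₀n₁N₂A₂.
A₂ = πr² = π(2.250×10^-2 m)² = 1.590×10^-3 m².
M = (4π×10⁻⁷)(3130)(257)(1.590×10^-3) = 1.608×10^-3 H.

M ≈ 1.61 mH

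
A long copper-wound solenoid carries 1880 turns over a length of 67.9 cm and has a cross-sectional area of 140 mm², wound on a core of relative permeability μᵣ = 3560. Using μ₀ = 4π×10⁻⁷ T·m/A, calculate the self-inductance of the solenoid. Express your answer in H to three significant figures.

A = 140 mm² = 1.400×10^-4 m².
For a long solenoid, L = μ₀μᵣN²A/ℓ.
L = (4π×10⁻⁷)(3560)(1880)²(1.400×10^-4)/(0.679 m) = 3.26 H.

L ≈ 3.26 H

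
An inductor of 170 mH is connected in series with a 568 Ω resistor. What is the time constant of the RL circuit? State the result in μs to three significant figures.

τ ≈ 299 μs

τ = L/R = (0.17 H)/(568 Ω) = 2.993×10^-4 s.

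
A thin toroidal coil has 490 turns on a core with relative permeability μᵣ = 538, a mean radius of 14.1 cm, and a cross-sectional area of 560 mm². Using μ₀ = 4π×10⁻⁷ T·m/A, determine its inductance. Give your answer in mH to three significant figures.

L ≈ 103 mH

For a thin toroid, L = μ₀μᵣN²A/(2πR).
L = (4π×10⁻⁷)(538)(490)²(5.600×10^-4) / (2π×0.141 m) = 0.1026 H.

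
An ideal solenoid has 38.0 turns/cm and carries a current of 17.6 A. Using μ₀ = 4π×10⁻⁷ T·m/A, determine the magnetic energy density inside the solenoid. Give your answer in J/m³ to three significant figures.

u ≈ 2810 J/m³

B = μ₀nI = (4π×10⁻⁷)(3.800×10^3)(17.6) = 8.404×10^-2 T.
u = B²/(2μ₀) = (8.404×10^-2)²/(2×4π×10⁻⁷) = 2.810×10^3 J/m³.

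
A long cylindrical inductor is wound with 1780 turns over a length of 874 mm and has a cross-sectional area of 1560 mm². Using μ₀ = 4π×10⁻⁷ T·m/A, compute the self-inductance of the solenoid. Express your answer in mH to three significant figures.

L ≈ 7.11 mH

A = 1560 mm² = 1.560×10^-3 m².
For a long solenoid, L = μ₀N²A/ℓ.
L = (4π×10⁻⁷)(1780)²(1.560×10^-3)/(0.874 m) = 7.107×10^-3 H.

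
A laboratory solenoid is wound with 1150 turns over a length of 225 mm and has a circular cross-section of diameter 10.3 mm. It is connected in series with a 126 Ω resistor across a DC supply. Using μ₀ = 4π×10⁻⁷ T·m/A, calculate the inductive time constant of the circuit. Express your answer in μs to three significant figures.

A = π(d/2)² = π(5.150×10^-3 m)² = 8.332×10^-5 m².
L = μ₀N²A/ℓ = (4π×10⁻⁷)(1150)²(8.332×10^-5)/(0.225) = 6.154×10^-4 H.
τ = L/R = (6.154×10^-4)/(126) = 4.884×10^-6 s.

τ ≈ 4.88 μs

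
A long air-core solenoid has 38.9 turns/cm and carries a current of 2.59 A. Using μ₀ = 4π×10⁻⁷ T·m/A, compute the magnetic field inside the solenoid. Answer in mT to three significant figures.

Inside a long solenoid, B = μ₀nI.
B = (4π×10⁻⁷)(3.890×10^3 m⁻¹)(2.59 A) = 1.266×10^-2 T.

B ≈ 12.7 mT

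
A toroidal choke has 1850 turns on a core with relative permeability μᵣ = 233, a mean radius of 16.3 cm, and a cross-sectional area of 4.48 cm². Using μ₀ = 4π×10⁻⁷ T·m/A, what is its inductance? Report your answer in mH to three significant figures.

For a thin toroid, L = μ₀μᵣN²A/(2πR).
L = (4π×10⁻⁷)(233)(1850)²(4.480×10^-4) / (2π×0.163 m) = 0.4383 H.

L ≈ 438 mH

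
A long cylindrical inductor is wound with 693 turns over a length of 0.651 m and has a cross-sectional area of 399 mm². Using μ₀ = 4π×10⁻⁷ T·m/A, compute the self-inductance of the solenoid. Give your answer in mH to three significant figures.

A = 399 mm² = 3.990×10^-4 m².
For a long solenoid, L = μ₀N²A/ℓ.
L = (4π×10⁻⁷)(693)²(3.990×10^-4)/(0.651 m) = 3.699×10^-4 H.

L ≈ 0.370 mH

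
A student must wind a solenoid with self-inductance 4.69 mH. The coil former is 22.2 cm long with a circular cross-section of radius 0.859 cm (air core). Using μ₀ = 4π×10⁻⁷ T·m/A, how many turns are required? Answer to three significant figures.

A = πr² = π(8.590×10^-3 m)² = 2.318×10^-4 m².
From L = μ₀N²A/ℓ, N = √(Lℓ / (μ₀A)).
N = √[(4.690×10^-3)(0.222) / ((4π×10⁻⁷)×2.318×10^-4)] = √(3.574×10^6) ≈ 1890.6.

N ≈ 1890 turns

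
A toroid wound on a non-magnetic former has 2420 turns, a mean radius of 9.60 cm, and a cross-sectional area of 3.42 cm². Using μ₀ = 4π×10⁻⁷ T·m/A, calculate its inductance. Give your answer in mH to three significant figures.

For a thin toroid, L = μ₀N²A/(2πR).
L = (4π×10⁻⁷)(2420)²(3.420×10^-4) / (2π×9.600×10^-2 m) = 4.173×10^-3 H.

L ≈ 4.17 mH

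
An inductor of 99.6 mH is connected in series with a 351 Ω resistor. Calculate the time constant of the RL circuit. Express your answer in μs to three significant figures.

τ ≈ 284 μs

τ = L/R = (9.960×10^-2 H)/(351 Ω) = 2.838×10^-4 s.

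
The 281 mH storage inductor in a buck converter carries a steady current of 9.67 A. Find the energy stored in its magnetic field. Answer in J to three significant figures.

U ≈ 13.1 J

Stored magnetic energy: U = ½LI².
U = ½(0.281 H)(9.67 A)² = 13.14 J.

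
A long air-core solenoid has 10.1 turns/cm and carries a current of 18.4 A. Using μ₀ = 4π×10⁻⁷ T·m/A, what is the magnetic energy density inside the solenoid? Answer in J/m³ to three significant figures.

u ≈ 217 J/m³

B = μ₀nI = (4π×10⁻⁷)(1.010×10^3)(18.4) = 2.335×10^-2 T.
u = B²/(2μ₀) = (2.335×10^-2)²/(2×4π×10⁻⁷) = 217 J/m³.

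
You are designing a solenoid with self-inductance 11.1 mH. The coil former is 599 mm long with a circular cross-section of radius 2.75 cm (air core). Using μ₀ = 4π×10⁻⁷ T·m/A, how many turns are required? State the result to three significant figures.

A = πr² = π(2.750×10^-2 m)² = 2.376×10^-3 m².
From L = μ₀N²A/ℓ, N = √(Lℓ / (μ₀A)).
N = √[(1.110×10^-2)(0.599) / ((4π×10⁻⁷)×2.376×10^-3)] = √(2.227×10^6) ≈ 1492.3.

N ≈ 1490 turns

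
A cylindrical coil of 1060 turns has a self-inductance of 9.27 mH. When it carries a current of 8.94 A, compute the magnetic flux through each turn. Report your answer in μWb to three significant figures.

From L = NΦ_B/I, the flux per turn is Φ_B = LI/N.
Φ_B = (9.270×10^-3 H)(8.94 A)/1060 = 7.818×10^-5 Wb.

Φ_B ≈ 78.2 μWb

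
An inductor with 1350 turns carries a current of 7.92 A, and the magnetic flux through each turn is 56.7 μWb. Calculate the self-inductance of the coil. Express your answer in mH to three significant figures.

Self-inductance is defined by L = NΦ_B/I (flux linkage over current).
L = (1350)(5.670×10^-5 Wb)/(7.92 A) = 9.6648×10^-3 H.

L ≈ 9.66 mH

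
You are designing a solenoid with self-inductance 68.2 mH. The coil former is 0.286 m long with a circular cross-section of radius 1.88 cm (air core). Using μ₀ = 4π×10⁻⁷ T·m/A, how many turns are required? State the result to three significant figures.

A = πr² = π(1.880×10^-2 m)² = 1.110×10^-3 m².
From L = μ₀N²A/ℓ, N = √(Lℓ / (μ₀A)).
N = √[(6.820×10^-2)(0.286) / ((4π×10⁻⁷)×1.110×10^-3)] = √(1.398×10^7) ≈ 3738.8.

N ≈ 3740 turns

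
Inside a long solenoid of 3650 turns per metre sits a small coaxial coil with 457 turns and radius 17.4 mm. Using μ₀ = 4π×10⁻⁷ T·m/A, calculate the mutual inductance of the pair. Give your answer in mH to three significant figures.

The outer solenoid produces a uniform field B₁ = μ₀n₁I₁ across the inner coil,
so the flux linkage is N₂Φ = N₂B₁A₂ = μ₀n₁N₂A₂·I₁, giving M = μ₀n₁N₂A₂.
A₂ = πr² = π(1.740×10^-2 m)² = 9.511×10^-4 m².
M = (4π×10⁻⁷)(3650)(457)(9.511×10^-4) = 1.994×10^-3 H.

M ≈ 1.99 mH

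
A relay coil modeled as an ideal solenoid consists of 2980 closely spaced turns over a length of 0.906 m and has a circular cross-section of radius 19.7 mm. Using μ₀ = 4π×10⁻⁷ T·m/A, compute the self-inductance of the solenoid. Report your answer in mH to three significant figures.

A = πr² = π(1.970×10^-2 m)² = 1.219×10^-3 m².
For a long solenoid, L = μ₀N²A/ℓ.
L = (4π×10⁻⁷)(2980)²(1.219×10^-3)/(0.906 m) = 1.502×10^-2 H.

L ≈ 15.0 mH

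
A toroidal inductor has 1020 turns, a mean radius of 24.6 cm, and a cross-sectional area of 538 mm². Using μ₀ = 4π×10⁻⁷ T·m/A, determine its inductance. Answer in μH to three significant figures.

L ≈ 455 μH

For a thin toroid, L = μ₀N²A/(2πR).
L = (4π×10⁻⁷)(1020)²(5.380×10^-4) / (2π×0.246 m) = 4.551×10^-4 H.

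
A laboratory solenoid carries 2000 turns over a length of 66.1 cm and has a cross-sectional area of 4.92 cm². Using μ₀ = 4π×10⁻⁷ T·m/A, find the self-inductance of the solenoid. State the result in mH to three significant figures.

L ≈ 3.74 mH

A = 4.92 cm² = 4.920×10^-4 m².
For a long solenoid, L = μ₀N²A/ℓ.
L = (4π×10⁻⁷)(2000)²(4.920×10^-4)/(0.661 m) = 3.741×10^-3 H.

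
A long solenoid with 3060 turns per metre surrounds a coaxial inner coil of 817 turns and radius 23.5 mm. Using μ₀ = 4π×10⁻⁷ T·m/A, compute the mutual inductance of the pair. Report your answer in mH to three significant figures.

M ≈ 5.45 mH

The outer solenoid produces a uniform field B₁ = μ₀n₁I₁ across the inner coil,
so the flux linkage is N₂Φ = N₂B₁A₂ = μ₀n₁N₂A₂·I₁, giving M = μ₀n₁N₂A₂.
A₂ = πr² = π(2.350×10^-2 m)² = 1.7349×10^-3 m².
M = (4π×10⁻⁷)(3060)(817)(1.7349×10^-3) = 5.451×10^-3 H.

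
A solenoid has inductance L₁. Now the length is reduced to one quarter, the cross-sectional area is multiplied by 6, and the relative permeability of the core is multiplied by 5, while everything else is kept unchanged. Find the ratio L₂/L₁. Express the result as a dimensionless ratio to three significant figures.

L₂/L₁ = 120

For a solenoid, L ∝ μᵣN²A/ℓ.
L₂/L₁ = (0.25)^-1 × (6) × (5) = 120.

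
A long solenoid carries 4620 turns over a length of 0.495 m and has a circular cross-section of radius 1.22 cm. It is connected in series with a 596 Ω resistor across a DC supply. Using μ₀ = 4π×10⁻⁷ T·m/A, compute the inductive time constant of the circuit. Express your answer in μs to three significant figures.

τ ≈ 42.5 μs

A = πr² = π(1.220×10^-2 m)² = 4.676×10^-4 m².
L = μ₀N²A/ℓ = (4π×10⁻⁷)(4620)²(4.676×10^-4)/(0.495) = 2.534×10^-2 H.
τ = L/R = (2.534×10^-2)/(596) = 4.251×10^-5 s.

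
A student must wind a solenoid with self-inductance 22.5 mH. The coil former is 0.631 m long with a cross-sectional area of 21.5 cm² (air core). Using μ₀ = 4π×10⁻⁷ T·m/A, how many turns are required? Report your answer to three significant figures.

A = 21.5 cm² = 2.150×10^-3 m².
From L = μ₀N²A/ℓ, N = √(Lℓ / (μ₀A)).
N = √[(2.250×10^-2)(0.631) / ((4π×10⁻⁷)×2.150×10^-3)] = √(5.2549×10^6) ≈ 2292.4.

N ≈ 2290 turns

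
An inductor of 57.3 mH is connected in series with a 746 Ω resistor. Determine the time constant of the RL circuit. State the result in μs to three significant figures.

τ = L/R = (5.730×10^-2 H)/(746 Ω) = 7.681×10^-5 s.

τ ≈ 76.8 μs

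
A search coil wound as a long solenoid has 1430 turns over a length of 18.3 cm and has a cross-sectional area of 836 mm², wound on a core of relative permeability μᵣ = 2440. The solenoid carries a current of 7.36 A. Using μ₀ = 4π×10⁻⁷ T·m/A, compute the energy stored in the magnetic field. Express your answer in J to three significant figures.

U ≈ 776 J

A = 836 mm² = 8.360×10^-4 m².
L = μ₀μᵣN²A/ℓ = (4π×10⁻⁷)(2440)(1430)²(8.360×10^-4)/(0.183) = 28.64 H.
U = ½LI² = ½(28.64)(7.36)² = 775.8 J.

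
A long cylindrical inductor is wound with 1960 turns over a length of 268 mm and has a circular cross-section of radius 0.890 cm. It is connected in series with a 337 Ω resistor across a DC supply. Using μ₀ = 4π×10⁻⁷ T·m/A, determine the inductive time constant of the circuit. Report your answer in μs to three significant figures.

A = πr² = π(8.900×10^-3 m)² = 2.488×10^-4 m².
L = μ₀N²A/ℓ = (4π×10⁻⁷)(1960)²(2.488×10^-4)/(0.268) = 4.482×10^-3 H.
τ = L/R = (4.482×10^-3)/(337) = 1.330×10^-5 s.

τ ≈ 13.3 μs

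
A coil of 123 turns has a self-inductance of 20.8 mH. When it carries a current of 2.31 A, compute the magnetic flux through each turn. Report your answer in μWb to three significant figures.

Φ_B ≈ 391 μWb

From L = NΦ_B/I, the flux per turn is Φ_B = LI/N.
Φ_B = (2.080×10^-2 H)(2.31 A)/123 = 3.906×10^-4 Wb.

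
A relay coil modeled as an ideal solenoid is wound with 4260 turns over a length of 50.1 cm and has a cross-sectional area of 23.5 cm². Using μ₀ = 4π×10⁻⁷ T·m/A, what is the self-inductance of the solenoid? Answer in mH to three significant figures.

A = 23.5 cm² = 2.350×10^-3 m².
For a long solenoid, L = μ₀N²A/ℓ.
L = (4π×10⁻⁷)(4260)²(2.350×10^-3)/(0.501 m) = 0.107 H.

L ≈ 107 mH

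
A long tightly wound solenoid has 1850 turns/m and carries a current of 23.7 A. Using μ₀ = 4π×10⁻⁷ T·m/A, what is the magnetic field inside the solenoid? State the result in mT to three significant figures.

Inside a long solenoid, B = μ₀nI.
B = (4π×10⁻⁷)(1.850×10^3 m⁻¹)(23.7 A) = 5.510×10^-2 T.

B ≈ 55.1 mT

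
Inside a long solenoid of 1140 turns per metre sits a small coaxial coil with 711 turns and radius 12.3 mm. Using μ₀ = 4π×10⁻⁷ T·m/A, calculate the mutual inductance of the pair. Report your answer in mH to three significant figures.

The outer solenoid produces a uniform field B₁ = μ₀n₁I₁ across the inner coil,
so the flux linkage is N₂Φ = N₂B₁A₂ = μ₀n₁N₂A₂·I₁, giving M = μ₀n₁N₂A₂.
A₂ = πr² = π(1.230×10^-2 m)² = 4.753×10^-4 m².
M = (4π×10⁻⁷)(1140)(711)(4.753×10^-4) = 4.841×10^-4 H.

M ≈ 0.484 mH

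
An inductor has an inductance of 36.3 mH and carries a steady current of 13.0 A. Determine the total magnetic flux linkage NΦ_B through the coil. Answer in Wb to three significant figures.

From L = NΦ_B/I, the flux linkage is NΦ_B = LI.
NΦ_B = (3.630×10^-2 H)(13.0 A) = 0.4719 Wb.

NΦ_B ≈ 0.472 Wb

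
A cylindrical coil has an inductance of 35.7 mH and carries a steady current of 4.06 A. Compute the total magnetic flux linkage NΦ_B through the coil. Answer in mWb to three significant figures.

NΦ_B ≈ 145 mWb

From L = NΦ_B/I, the flux linkage is NΦ_B = LI.
NΦ_B = (3.570×10^-2 H)(4.06 A) = 0.1449 Wb.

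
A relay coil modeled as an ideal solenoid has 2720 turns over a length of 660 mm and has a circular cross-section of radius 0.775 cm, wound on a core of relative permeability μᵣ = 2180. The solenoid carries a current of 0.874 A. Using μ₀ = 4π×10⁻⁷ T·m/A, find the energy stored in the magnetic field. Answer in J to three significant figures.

U ≈ 2.21 J

A = πr² = π(7.750×10^-3 m)² = 1.887×10^-4 m².
L = μ₀μᵣN²A/ℓ = (4π×10⁻⁷)(2180)(2720)²(1.887×10^-4)/(0.66) = 5.794 H.
U = ½LI² = ½(5.794)(0.874)² = 2.213 J.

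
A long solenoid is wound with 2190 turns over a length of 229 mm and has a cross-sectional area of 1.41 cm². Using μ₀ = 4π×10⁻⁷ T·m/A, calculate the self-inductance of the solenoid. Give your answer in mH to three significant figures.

A = 1.41 cm² = 1.410×10^-4 m².
For a long solenoid, L = μ₀N²A/ℓ.
L = (4π×10⁻⁷)(2190)²(1.410×10^-4)/(0.229 m) = 3.711×10^-3 H.

L ≈ 3.71 mH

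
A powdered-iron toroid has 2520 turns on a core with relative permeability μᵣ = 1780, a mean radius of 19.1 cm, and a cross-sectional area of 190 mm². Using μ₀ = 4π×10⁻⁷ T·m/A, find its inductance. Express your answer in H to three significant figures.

L ≈ 2.25 H

For a thin toroid, L = μ₀μᵣN²A/(2πR).
L = (4π×10⁻⁷)(1780)(2520)²(1.900×10^-4) / (2π×0.191 m) = 2.249 H.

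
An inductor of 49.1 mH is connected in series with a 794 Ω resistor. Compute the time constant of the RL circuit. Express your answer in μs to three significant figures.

τ = L/R = (4.910×10^-2 H)/(794 Ω) = 6.184×10^-5 s.

τ ≈ 61.8 μs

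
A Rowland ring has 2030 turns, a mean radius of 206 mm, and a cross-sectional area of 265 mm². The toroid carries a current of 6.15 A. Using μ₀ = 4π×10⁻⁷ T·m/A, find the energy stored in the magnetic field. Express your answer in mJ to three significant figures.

U ≈ 20.1 mJ

L = μ₀N²A/(2πR) = (4π×10⁻⁷)(2030)²(2.650×10^-4)/(2π×0.206) = 1.060×10^-3 H.
U = ½LI² = ½(1.060×10^-3)(6.15)² = 2.005×10^-2 J.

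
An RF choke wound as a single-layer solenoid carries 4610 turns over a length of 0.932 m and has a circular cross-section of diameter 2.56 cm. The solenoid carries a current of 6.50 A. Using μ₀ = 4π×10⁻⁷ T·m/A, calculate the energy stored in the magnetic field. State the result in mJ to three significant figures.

U ≈ 312 mJ

A = π(d/2)² = π(1.280×10^-2 m)² = 5.147×10^-4 m².
L = μ₀N²A/ℓ = (4π×10⁻⁷)(4610)²(5.147×10^-4)/(0.932) = 1.4749×10^-2 H.
U = ½LI² = ½(1.4749×10^-2)(6.50)² = 0.3116 J.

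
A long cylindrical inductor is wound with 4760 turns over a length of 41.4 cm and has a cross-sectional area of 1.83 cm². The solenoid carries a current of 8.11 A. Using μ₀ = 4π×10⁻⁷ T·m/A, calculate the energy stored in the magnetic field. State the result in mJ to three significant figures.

U ≈ 414 mJ

A = 1.83 cm² = 1.830×10^-4 m².
L = μ₀N²A/ℓ = (4π×10⁻⁷)(4760)²(1.830×10^-4)/(0.414) = 1.259×10^-2 H.
U = ½LI² = ½(1.259×10^-2)(8.11)² = 0.4139 J.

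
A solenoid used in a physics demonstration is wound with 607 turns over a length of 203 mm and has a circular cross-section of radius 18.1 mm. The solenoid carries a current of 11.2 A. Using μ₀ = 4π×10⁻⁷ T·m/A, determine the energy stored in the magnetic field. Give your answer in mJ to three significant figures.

A = πr² = π(1.810×10^-2 m)² = 1.029×10^-3 m².
L = μ₀N²A/ℓ = (4π×10⁻⁷)(607)²(1.029×10^-3)/(0.203) = 2.347×10^-3 H.
U = ½LI² = ½(2.347×10^-3)(11.2)² = 0.1472 J.

U ≈ 147 mJ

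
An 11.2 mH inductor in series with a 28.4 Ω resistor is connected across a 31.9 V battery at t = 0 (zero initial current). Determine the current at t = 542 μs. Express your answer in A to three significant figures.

I ≈ 0.839 A

τ = L/R = 1.120×10^-2/28.4 = 3.944×10^-4 s; final current I_∞ = ε/R = 31.9/28.4 = 1.123 A.
I(t) = I_∞(1 − e^(−t/τ)) with t/τ = 1.374.
I = (1.123)(1 − e^(−1.374)) = 0.8391 A.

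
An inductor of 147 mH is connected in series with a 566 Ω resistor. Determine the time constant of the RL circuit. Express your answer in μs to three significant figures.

τ ≈ 260 μs

τ = L/R = (0.147 H)/(566 Ω) = 2.597×10^-4 s.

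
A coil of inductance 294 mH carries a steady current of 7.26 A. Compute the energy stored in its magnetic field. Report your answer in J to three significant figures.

Stored magnetic energy: U = ½LI².
U = ½(0.294 H)(7.26 A)² = 7.748 J.

U ≈ 7.75 J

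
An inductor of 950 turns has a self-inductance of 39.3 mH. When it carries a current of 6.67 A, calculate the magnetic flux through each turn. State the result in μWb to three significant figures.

From L = NΦ_B/I, the flux per turn is Φ_B = LI/N.
Φ_B = (3.930×10^-2 H)(6.67 A)/950 = 2.759×10^-4 Wb.

Φ_B ≈ 276 μWb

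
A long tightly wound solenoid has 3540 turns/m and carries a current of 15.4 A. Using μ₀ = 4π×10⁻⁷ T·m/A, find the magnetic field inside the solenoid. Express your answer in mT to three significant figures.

B ≈ 68.5 mT

Inside a long solenoid, B = μ₀nI.
B = (4π×10⁻⁷)(3.540×10^3 m⁻¹)(15.4 A) = 6.851×10^-2 T.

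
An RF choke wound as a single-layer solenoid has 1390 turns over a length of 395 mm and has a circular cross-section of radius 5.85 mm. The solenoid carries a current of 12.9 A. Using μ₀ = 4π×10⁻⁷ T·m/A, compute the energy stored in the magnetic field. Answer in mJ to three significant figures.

A = πr² = π(5.850×10^-3 m)² = 1.075×10^-4 m².
L = μ₀N²A/ℓ = (4π×10⁻⁷)(1390)²(1.075×10^-4)/(0.395) = 6.609×10^-4 H.
U = ½LI² = ½(6.609×10^-4)(12.9)² = 5.499×10^-2 J.

U ≈ 55.0 mJ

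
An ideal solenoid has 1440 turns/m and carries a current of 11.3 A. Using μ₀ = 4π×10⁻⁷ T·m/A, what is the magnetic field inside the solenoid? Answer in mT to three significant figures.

Inside a long solenoid, B = μ₀nI.
B = (4π×10⁻⁷)(1.440×10^3 m⁻¹)(11.3 A) = 2.0448×10^-2 T.

B ≈ 20.4 mT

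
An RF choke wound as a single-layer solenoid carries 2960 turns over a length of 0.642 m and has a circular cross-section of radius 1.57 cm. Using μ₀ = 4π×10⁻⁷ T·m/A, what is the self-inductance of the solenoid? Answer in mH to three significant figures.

A = πr² = π(1.570×10^-2 m)² = 7.744×10^-4 m².
For a long solenoid, L = μ₀N²A/ℓ.
L = (4π×10⁻⁷)(2960)²(7.744×10^-4)/(0.642 m) = 1.328×10^-2 H.

L ≈ 13.3 mH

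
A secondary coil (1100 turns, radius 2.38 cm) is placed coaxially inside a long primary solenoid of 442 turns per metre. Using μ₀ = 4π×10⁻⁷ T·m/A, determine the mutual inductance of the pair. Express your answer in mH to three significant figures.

M ≈ 1.09 mH

The outer solenoid produces a uniform field B₁ = μ₀n₁I₁ across the inner coil,
so the flux linkage is N₂Φ = N₂B₁A₂ = μ₀n₁N₂A₂·I₁, giving M = μ₀n₁N₂A₂.
A₂ = πr² = π(2.380×10^-2 m)² = 1.780×10^-3 m².
M = (4π×10⁻⁷)(442)(1100)(1.780×10^-3) = 1.087×10^-3 H.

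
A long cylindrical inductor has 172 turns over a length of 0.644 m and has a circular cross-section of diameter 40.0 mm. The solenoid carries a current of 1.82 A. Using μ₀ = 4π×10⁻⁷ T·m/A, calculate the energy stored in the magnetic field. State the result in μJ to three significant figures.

U ≈ 120 μJ

A = π(d/2)² = π(2.000×10^-2 m)² = 1.257×10^-3 m².
L = μ₀N²A/ℓ = (4π×10⁻⁷)(172)²(1.257×10^-3)/(0.644) = 7.254×10^-5 H.
U = ½LI² = ½(7.254×10^-5)(1.82)² = 1.201×10^-4 J.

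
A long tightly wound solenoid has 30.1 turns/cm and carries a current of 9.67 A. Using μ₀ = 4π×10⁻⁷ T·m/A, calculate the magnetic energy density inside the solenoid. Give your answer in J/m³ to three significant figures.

B = μ₀nI = (4π×10⁻⁷)(3.010×10^3)(9.67) = 3.658×10^-2 T.
u = B²/(2μ₀) = (3.658×10^-2)²/(2×4π×10⁻⁷) = 532.3 J/m³.

u ≈ 532 J/m³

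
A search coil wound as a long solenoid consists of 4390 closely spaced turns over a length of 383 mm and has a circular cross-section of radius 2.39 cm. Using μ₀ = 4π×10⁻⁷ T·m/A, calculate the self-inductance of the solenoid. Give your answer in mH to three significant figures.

L ≈ 113 mH

A = πr² = π(2.390×10^-2 m)² = 1.7945×10^-3 m².
For a long solenoid, L = μ₀N²A/ℓ.
L = (4π×10⁻⁷)(4390)²(1.7945×10^-3)/(0.383 m) = 0.11347 H.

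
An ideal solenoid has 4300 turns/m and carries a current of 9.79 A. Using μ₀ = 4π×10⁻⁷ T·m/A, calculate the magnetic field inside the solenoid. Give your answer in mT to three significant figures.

Inside a long solenoid, B = μ₀nI.
B = (4π×10⁻⁷)(4.300×10^3 m⁻¹)(9.79 A) = 5.290×10^-2 T.

B ≈ 52.9 mT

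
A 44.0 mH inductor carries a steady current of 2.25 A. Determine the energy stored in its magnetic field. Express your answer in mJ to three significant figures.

Stored magnetic energy: U = ½LI².
U = ½(4.400×10^-2 H)(2.25 A)² = 0.1114 J.

U ≈ 111 mJ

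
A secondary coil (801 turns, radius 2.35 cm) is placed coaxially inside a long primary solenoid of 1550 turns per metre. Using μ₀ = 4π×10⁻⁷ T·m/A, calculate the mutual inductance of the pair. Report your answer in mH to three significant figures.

M ≈ 2.71 mH

The outer solenoid produces a uniform field B₁ = μ₀n₁I₁ across the inner coil,
so the flux linkage is N₂Φ = N₂B₁A₂ = μ₀n₁N₂A₂·I₁, giving M = μ₀n₁N₂A₂.
A₂ = πr² = π(2.350×10^-2 m)² = 1.7349×10^-3 m².
M = (4π×10⁻⁷)(1550)(801)(1.7349×10^-3) = 2.707×10^-3 H.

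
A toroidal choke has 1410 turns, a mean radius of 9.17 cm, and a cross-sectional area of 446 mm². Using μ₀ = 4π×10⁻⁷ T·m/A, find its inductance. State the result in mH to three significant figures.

L ≈ 1.93 mH

For a thin toroid, L = μ₀N²A/(2πR).
L = (4π×10⁻⁷)(1410)²(4.460×10^-4) / (2π×9.170×10^-2 m) = 1.934×10^-3 H.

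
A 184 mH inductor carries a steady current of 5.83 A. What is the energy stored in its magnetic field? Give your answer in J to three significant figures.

U ≈ 3.13 J

Stored magnetic energy: U = ½LI².
U = ½(0.184 H)(5.83 A)² = 3.127 J.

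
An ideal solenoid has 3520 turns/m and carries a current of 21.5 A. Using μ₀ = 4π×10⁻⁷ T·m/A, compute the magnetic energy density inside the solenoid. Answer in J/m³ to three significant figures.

B = μ₀nI = (4π×10⁻⁷)(3.520×10^3)(21.5) = 9.510×10^-2 T.
u = B²/(2μ₀) = (9.510×10^-2)²/(2×4π×10⁻⁷) = 3.599×10^3 J/m³.

u ≈ 3600 J/m³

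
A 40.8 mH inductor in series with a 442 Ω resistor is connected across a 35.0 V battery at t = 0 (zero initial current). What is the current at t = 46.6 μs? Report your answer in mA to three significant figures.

I ≈ 31.4 mA

τ = L/R = 4.080×10^-2/442 = 9.231×10^-5 s; final current I_∞ = ε/R = 35.0/442 = 7.919×10^-2 A.
I(t) = I_∞(1 − e^(−t/τ)) with t/τ = 0.505.
I = (7.919×10^-2)(1 − e^(−0.505)) = 3.139×10^-2 A.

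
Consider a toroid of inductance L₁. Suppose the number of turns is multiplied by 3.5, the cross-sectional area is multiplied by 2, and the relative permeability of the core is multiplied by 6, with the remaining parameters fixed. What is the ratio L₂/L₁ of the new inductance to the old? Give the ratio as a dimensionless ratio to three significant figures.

L₂/L₁ = 147

For a toroid, L ∝ μᵣN²A/R.
L₂/L₁ = (3.5)^2 × (2) × (6) = 147.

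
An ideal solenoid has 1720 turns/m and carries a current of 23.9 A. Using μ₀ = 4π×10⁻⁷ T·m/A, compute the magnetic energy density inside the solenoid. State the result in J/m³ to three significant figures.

u ≈ 1060 J/m³

B = μ₀nI = (4π×10⁻⁷)(1.720×10^3)(23.9) = 5.166×10^-2 T.
u = B²/(2μ₀) = (5.166×10^-2)²/(2×4π×10⁻⁷) = 1.062×10^3 J/m³.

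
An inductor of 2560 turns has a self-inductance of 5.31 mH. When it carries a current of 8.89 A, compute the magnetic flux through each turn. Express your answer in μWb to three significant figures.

Φ_B ≈ 18.4 μWb

From L = NΦ_B/I, the flux per turn is Φ_B = LI/N.
Φ_B = (5.310×10^-3 H)(8.89 A)/2560 = 1.844×10^-5 Wb.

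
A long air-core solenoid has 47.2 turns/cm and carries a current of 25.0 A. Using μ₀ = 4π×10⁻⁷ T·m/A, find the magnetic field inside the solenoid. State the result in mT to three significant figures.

Inside a long solenoid, B = μ₀nI.
B = (4π×10⁻⁷)(4.720×10^3 m⁻¹)(25.0 A) = 0.1483 T.

B ≈ 148 mT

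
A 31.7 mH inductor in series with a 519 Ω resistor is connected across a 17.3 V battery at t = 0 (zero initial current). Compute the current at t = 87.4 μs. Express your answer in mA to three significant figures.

τ = L/R = 3.170×10^-2/519 = 6.108×10^-5 s; final current I_∞ = ε/R = 17.3/519 = 3.333×10^-2 A.
I(t) = I_∞(1 − e^(−t/τ)) with t/τ = 1.431.
I = (3.333×10^-2)(1 − e^(−1.431)) = 2.536×10^-2 A.

I ≈ 25.4 mA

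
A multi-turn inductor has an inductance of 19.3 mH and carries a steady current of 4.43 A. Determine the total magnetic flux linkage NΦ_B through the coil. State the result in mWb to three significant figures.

From L = NΦ_B/I, the flux linkage is NΦ_B = LI.
NΦ_B = (1.930×10^-2 H)(4.43 A) = 8.550×10^-2 Wb.

NΦ_B ≈ 85.5 mWb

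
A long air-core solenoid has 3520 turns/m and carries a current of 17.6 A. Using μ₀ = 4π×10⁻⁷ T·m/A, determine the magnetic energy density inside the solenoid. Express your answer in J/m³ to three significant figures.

u ≈ 2410 J/m³

B = μ₀nI = (4π×10⁻⁷)(3.520×10^3)(17.6) = 7.785×10^-2 T.
u = B²/(2μ₀) = (7.785×10^-2)²/(2×4π×10⁻⁷) = 2.412×10^3 J/m³.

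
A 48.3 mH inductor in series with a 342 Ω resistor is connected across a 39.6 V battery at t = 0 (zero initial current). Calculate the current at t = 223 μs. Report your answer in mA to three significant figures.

τ = L/R = 4.830×10^-2/342 = 1.412×10^-4 s; final current I_∞ = ε/R = 39.6/342 = 0.1158 A.
I(t) = I_∞(1 − e^(−t/τ)) with t/τ = 1.579.
I = (0.1158)(1 − e^(−1.579)) = 9.192×10^-2 A.

I ≈ 91.9 mA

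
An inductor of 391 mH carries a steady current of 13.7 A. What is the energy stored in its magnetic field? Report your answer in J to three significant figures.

U ≈ 36.7 J

Stored magnetic energy: U = ½LI².
U = ½(0.391 H)(13.7 A)² = 36.69 J.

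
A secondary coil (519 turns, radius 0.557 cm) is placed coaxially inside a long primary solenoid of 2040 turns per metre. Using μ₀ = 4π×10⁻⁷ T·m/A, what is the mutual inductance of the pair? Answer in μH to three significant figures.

M ≈ 130 μH

The outer solenoid produces a uniform field B₁ = μ₀n₁I₁ across the inner coil,
so the flux linkage is N₂Φ = N₂B₁A₂ = μ₀n₁N₂A₂·I₁, giving M = μ₀n₁N₂A₂.
A₂ = πr² = π(5.570×10^-3 m)² = 9.747×10^-5 m².
M = (4π×10⁻⁷)(2040)(519)(9.747×10^-5) = 1.297×10^-4 H.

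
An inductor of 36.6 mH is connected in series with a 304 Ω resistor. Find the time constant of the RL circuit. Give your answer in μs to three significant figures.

τ ≈ 120 μs

τ = L/R = (3.660×10^-2 H)/(304 Ω) = 1.204×10^-4 s.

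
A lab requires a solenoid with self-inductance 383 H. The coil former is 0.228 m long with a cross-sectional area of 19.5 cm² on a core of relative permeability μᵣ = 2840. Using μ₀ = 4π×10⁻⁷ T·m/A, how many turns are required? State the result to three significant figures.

N ≈ 3540 turns

A = 19.5 cm² = 1.950×10^-3 m².
From L = μ₀μᵣN²A/ℓ, N = √(Lℓ / (μ₀μᵣA)).
N = √[(383)(0.228) / ((4π×10⁻⁷)(2840)×1.950×10^-3)] = √(1.2548×10^7) ≈ 3542.3.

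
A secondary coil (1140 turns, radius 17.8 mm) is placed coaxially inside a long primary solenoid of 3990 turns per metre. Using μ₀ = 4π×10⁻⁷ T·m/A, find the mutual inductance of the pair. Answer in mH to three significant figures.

M ≈ 5.69 mH

The outer solenoid produces a uniform field B₁ = μ₀n₁I₁ across the inner coil,
so the flux linkage is N₂Φ = N₂B₁A₂ = μ₀n₁N₂A₂·I₁, giving M = μ₀n₁N₂A₂.
A₂ = πr² = π(1.780×10^-2 m)² = 9.954×10^-4 m².
M = (4π×10⁻⁷)(3990)(1140)(9.954×10^-4) = 5.690×10^-3 H.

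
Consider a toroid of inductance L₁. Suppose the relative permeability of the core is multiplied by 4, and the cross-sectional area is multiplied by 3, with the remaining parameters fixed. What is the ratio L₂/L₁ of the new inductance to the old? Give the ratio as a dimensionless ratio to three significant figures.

For a toroid, L ∝ μᵣN²A/R.
L₂/L₁ = (4) × (3) = 12.0.

L₂/L₁ = 12.0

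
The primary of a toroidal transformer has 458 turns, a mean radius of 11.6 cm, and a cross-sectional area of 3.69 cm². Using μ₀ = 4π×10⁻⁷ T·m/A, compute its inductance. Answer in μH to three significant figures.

For a thin toroid, L = μ₀N²A/(2πR).
L = (4π×10⁻⁷)(458)²(3.690×10^-4) / (2π×0.116 m) = 1.3345×10^-4 H.

L ≈ 133 μH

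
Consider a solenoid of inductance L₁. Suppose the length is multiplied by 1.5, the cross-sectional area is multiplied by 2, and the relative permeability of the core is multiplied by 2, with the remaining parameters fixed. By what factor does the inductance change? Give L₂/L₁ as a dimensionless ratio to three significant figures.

For a solenoid, L ∝ μᵣN²A/ℓ.
L₂/L₁ = (1.5)^-1 × (2) × (2) = 2.67.

L₂/L₁ = 2.67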